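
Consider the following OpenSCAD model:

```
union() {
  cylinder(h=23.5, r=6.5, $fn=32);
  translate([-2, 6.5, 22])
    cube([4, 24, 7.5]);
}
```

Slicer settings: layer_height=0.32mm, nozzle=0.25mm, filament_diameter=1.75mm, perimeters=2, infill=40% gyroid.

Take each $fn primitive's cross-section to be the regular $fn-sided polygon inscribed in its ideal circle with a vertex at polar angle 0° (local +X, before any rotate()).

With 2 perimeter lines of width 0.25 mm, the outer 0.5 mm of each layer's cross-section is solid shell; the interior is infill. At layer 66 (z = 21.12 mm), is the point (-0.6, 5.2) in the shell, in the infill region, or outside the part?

infill

At z = 21.12 mm: the r=6.5 cylinder gives a regular 32-gon of circumradius 6.5 (constant along its height); the cube at (-2, 6.5) is not intersected at this z (z outside [22, 29.5]); Merging all regions: only the r=6.5 cylinder is present, so the union is just that shape — 1 connected region. Overall, the cross-section is a single solid region. The nearest boundary edge runs (0.00, 6.50)→(-1.27, 6.38); distance from the point to it = 1.23 mm. The point is inside the cross-section and 1.23 mm from the nearest boundary — more than the 0.5 mm shell width (2 × 0.25), so it's in the infill interior.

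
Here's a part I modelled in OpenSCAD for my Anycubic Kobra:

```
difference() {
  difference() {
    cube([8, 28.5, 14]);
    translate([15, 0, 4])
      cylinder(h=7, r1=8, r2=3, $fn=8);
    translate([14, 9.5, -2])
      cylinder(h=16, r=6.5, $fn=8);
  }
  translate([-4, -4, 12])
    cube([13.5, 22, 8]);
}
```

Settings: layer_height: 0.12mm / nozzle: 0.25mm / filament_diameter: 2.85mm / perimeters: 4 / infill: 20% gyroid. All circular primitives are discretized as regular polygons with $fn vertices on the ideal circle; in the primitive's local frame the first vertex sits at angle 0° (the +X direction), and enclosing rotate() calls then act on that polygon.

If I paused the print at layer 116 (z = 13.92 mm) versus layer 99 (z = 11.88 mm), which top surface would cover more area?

Layer 116 (z = 13.92): the 8×28.5 cube contributes its full rectangle (area 228.00 mm²); the cone at (15, 0) is absent (z outside [4, 11]); the r=6.5 cylinder at (14, 9.5) contributes a regular 8-gon of circumradius 6.5 (area = (8/2)·6.500²·sin(360°/8) = 119.50 mm²); Taking the first minus the rest: starting from the 8×28.5 cube (228.00 mm²), the r=6.5 cylinder at (14, 9.5) partially overlaps it — only the 0.60 mm² overlap (of its 119.50 mm²) is removed, clipping the outline — area = 227.40 mm²; the 13.5×22 cube at (-4, -4) contributes its full rectangle (area 297.00 mm²); After the difference (first − rest): starting from that combined region (227.40 mm²), the 13.5×22 cube at (-4, -4) partially overlaps it — only the 143.40 mm² overlap (of its 297.00 mm²) is removed, clipping the outline — area = 84.00 mm². So its area = 84.00 mm². Layer 99 (z = 11.88): the 8×28.5 cube contributes its full rectangle (area 228.00 mm²); the cone at (15, 0) is not intersected at this z (z outside [4, 11]); the r=6.5 cylinder at (14, 9.5) gives a regular 8-gon of circumradius 6.5 (constant along its height) (area = (8/2)·6.500²·sin(360°/8) = 119.50 mm²); Subtracting the remaining from the first: starting from the 8×28.5 cube (228.00 mm²), the r=6.5 cylinder at (14, 9.5) partially overlaps it — only the 0.60 mm² overlap (of its 119.50 mm²) is removed, clipping the outline — area = 227.40 mm²; the cube at (-4, -4) is absent (z outside [12, 20]); Taking the first minus the rest: none of the subtracted shapes is present at this height, so that combined region is unchanged — area = 227.40 mm². So its area = 227.40 mm². Layer 99 is larger (227.40 vs 84.00 mm²).

layer 99 (z = 11.88 mm)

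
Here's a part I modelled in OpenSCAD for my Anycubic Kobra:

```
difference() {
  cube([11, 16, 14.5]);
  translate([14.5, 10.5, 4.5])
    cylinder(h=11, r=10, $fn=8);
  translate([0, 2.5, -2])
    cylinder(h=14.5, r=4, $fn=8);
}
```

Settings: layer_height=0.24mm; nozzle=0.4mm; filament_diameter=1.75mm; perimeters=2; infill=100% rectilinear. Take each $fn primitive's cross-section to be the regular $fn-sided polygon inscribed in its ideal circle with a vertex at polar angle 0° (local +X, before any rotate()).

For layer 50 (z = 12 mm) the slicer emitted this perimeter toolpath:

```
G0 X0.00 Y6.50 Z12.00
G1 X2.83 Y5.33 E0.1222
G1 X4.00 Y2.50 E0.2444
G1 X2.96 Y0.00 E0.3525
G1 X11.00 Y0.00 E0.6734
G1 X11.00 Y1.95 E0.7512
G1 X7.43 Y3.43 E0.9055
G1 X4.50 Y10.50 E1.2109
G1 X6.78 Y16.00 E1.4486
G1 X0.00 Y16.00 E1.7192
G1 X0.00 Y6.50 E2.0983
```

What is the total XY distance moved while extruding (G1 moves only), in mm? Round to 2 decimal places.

52.57 mm

Sum the Euclidean lengths of each G1 segment: total = 52.57 mm.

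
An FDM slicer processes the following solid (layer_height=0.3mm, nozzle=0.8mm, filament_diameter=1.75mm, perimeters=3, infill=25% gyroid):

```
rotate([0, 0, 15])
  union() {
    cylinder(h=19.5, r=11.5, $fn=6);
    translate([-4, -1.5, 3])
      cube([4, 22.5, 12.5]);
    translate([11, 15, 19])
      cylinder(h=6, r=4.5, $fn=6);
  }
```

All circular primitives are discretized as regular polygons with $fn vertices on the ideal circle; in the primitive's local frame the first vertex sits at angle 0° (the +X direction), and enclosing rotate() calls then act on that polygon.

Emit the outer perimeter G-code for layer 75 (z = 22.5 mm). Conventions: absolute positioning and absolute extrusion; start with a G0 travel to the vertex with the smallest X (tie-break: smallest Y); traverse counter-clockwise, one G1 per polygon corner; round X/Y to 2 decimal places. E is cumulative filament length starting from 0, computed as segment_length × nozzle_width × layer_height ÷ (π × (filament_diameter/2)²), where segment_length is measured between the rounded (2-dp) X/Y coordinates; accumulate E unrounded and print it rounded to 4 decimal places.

G0 X2.40 Y16.17 Z22.50
G1 X5.58 Y12.99 E0.4487
G1 X9.92 Y14.15 E0.8970
G1 X11.09 Y18.50 E1.3465
G1 X7.91 Y21.68 E1.7952
G1 X3.56 Y20.52 E2.2444
G1 X2.40 Y16.17 E2.6936

At z = 22.5 mm: the cylinder does not reach this height (z outside [0, 19.5]); the cube at (-4, -1.5) is absent (z outside [3, 15.5]); the r=4.5 cylinder at (11, 15) contributes a regular 6-gon of circumradius 4.5; Taking the union: only the r=4.5 cylinder at (11, 15) is present, so the union is just that shape — 1 connected region; (rotated 15° about Z; rotation is an isometry so areas/perimeters/island counts are preserved). The outline is a single polygon with 6 vertices. Extrusion per mm of travel: 0.8 × 0.3 / (π × 0.875²) = 0.099780. Accumulating E over each segment gives final E = 2.6936.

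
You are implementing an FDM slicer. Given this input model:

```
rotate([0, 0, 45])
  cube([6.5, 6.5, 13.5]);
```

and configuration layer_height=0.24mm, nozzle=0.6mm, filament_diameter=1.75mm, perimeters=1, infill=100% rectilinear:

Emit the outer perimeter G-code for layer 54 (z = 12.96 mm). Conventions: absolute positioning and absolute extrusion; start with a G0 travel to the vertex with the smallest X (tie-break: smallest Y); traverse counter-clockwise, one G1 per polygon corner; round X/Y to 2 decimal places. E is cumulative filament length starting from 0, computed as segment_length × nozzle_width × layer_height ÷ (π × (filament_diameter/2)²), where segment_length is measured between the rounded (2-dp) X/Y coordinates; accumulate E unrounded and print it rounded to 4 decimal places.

At z = 12.96 mm: the 6.5×6.5 cube contributes its full rectangle; (whole slice rotated 45° about Z — lengths, areas and connectivity unchanged). The outline is a single polygon with 4 vertices. Extrusion per mm of travel: 0.6 × 0.24 / (π × 0.875²) = 0.059868. Accumulating E over each segment gives final E = 1.5570.

G0 X-4.60 Y4.60 Z12.96
G1 X0.00 Y0.00 E0.3895
G1 X4.60 Y4.60 E0.7789
G1 X0.00 Y9.19 E1.1680
G1 X-4.60 Y4.60 E1.5570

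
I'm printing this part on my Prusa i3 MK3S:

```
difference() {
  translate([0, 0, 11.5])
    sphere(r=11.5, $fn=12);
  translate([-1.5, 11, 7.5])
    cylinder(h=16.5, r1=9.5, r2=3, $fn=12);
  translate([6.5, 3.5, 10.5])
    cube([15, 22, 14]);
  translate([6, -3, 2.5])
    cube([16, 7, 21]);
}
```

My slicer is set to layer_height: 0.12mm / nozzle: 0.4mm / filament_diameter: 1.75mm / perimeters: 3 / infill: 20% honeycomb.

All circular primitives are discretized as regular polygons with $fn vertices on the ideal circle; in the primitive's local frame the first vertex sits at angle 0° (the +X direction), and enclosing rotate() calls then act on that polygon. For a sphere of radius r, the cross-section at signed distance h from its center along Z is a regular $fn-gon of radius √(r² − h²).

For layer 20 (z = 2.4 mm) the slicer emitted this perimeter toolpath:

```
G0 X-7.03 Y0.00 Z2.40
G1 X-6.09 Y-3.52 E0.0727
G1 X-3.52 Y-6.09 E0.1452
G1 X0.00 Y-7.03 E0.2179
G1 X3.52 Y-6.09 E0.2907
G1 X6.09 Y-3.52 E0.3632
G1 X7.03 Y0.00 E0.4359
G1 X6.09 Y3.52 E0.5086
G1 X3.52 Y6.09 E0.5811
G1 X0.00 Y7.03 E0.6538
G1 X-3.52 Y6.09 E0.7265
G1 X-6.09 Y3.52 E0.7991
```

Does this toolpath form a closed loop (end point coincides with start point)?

no

Start point (G0): (-7.03, 0.00). End point (last G1): the path does not return to the start — open.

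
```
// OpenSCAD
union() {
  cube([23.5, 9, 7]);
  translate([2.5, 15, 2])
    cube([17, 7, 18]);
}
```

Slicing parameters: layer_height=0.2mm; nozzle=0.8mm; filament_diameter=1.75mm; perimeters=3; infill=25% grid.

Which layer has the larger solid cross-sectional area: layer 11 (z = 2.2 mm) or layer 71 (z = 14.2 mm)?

Layer 11 (z = 2.2): the 23.5×9 cube contributes its full rectangle (area 211.50 mm²); the 17×7 cube at (2.5, 15) contributes its full rectangle (area 119.00 mm²); Taking the union: the 2 present regions are separate (no shared area or edge), so areas and boundary lengths simply add and each stays a separate island — area = 330.50 mm². So its area = 330.50 mm². Layer 71 (z = 14.2): the cube is not intersected at this z (z outside [0, 7]); the cube at (2.5, 15) (footprint 17×7) is included at this height (area 119.00 mm²); Combining (union): only the 17×7 cube at (2.5, 15) is present, so the union is just that shape — area = 119.00 mm². So its area = 119.00 mm². Layer 11 is larger (330.50 vs 119.00 mm²).

layer 11 (z = 2.2 mm)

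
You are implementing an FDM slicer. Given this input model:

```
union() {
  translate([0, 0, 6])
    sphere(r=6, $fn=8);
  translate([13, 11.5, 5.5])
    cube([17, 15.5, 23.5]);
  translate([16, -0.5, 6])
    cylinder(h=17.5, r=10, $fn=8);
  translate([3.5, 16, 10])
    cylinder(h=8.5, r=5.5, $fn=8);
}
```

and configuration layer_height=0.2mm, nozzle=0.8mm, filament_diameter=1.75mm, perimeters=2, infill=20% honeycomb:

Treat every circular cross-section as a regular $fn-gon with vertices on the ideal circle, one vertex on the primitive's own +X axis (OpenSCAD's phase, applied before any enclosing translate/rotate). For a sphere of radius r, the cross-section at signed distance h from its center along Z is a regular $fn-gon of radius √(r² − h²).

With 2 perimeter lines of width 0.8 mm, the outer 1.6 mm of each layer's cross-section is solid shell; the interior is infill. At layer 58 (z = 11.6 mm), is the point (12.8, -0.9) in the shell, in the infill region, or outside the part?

At z = 11.6 mm: the r=6 sphere slices to a regular 8-gon of circumradius 2.154 (√(r²−h²) with h=5.6 from center); the 17×15.5 cube at (13, 11.5) contributes its full rectangle; the cylinder at (16, -0.5): section is a regular 8-gon, circumradius r=10; the r=5.5 cylinder at (3.5, 16) gives a regular 8-gon of circumradius 5.5 (constant along its height); Merging all regions: the 4 present regions are separate (no shared area or edge), so areas and boundary lengths simply add and each stays a separate island — 4 connected regions. Overall, the cross-section has 4 separate islands. The nearest boundary edge runs (8.93, -7.57)→(6.00, -0.50); distance from the point to it = 6.13 mm. (Shell/infill is judged within the island containing the point — the largest one.) The point is inside the cross-section and 6.13 mm from the nearest boundary — more than the 1.6 mm shell width (2 × 0.8), so it's in the infill interior.

infill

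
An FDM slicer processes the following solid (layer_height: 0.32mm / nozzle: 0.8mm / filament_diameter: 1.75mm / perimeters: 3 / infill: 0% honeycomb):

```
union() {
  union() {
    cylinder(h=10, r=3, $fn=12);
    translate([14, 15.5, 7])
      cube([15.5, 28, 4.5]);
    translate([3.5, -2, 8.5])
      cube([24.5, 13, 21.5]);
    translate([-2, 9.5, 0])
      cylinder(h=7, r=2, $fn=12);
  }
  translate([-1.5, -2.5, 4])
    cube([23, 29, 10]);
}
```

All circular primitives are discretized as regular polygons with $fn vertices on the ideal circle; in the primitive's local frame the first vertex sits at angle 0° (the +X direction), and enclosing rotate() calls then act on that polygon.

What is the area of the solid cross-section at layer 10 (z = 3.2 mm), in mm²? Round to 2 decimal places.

39.00 mm²

At z = 3.2 mm: the cylinder: section is a regular 12-gon, circumradius r=3 (area = (12/2)·3.000²·sin(360°/12) = 27.00 mm²); the cube at (14, 15.5) is absent (z outside [7, 11.5]); the cube at (3.5, -2) is absent (z outside [8.5, 30]); the r=2 cylinder at (-2, 9.5) contributes a regular 12-gon of circumradius 2 (area = (12/2)·2.000²·sin(360°/12) = 12.00 mm²); Combining (union): the 2 present regions are separate (no shared area or edge), so areas and boundary lengths simply add and each stays a separate island — area = 39.00 mm²; the cube at (-1.5, -2.5) is not intersected at this z (z outside [4, 14]); Taking the union: only the result so far is present, so the union is just that shape — area = 39.00 mm². Overall, the cross-section has 2 separate islands. Net area = 39.00 mm².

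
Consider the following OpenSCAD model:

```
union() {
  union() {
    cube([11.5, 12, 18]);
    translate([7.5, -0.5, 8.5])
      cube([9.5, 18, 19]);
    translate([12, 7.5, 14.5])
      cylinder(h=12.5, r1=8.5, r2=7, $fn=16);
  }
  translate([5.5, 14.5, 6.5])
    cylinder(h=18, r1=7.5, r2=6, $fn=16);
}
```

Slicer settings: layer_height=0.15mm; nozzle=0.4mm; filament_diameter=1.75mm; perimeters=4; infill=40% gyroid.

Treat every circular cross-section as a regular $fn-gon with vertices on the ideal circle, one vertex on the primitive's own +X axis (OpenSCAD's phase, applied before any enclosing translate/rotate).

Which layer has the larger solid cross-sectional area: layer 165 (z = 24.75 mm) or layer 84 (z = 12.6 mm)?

layer 84 (z = 12.6 mm)

Layer 165 (z = 24.75): the cube is not intersected at this z (z outside [0, 18]); the cube at (7.5, -0.5) is present — its section is the full 9.5×18 rectangle (area 171.00 mm²); the cone at (12, 7.5) (r1=8.5→r2=7) has section circumradius 7.270 here — a regular 16-gon (area = (16/2)·7.270²·sin(360°/16) = 161.81 mm²); Combining (union): the regions partially overlap — summed areas 332.81 mm² minus the doubly-counted overlap 125.44 mm² gives 207.37 mm² — area = 207.37 mm²; the cone at (5.5, 14.5) is absent (z outside [6.5, 24.5]); Merging all regions: only the result so far is present, so the union is just that shape — area = 207.37 mm². So its area = 207.37 mm². Layer 84 (z = 12.6): the cube (footprint 11.5×12) is included at this height (area 138.00 mm²); the cube at (7.5, -0.5) (footprint 9.5×18) is included at this height (area 171.00 mm²); the cone at (12, 7.5) is not intersected at this z (z outside [14.5, 27]); Combining (union): the regions partially overlap — summed areas 309.00 mm² minus the doubly-counted overlap 48.00 mm² gives 261.00 mm² — area = 261.00 mm²; the cone at (5.5, 14.5): at t=0.339 of its height the radius interpolates to r₁+(r₂−r₁)t = 6.992, giving a regular 16-gon of that circumradius (area = (16/2)·6.992²·sin(360°/16) = 149.65 mm²); Combining (union): the regions partially overlap — summed areas 410.65 mm² minus the doubly-counted overlap 66.16 mm² gives 344.49 mm² — area = 344.49 mm². So its area = 344.49 mm². Layer 84 is larger (344.49 vs 207.37 mm²).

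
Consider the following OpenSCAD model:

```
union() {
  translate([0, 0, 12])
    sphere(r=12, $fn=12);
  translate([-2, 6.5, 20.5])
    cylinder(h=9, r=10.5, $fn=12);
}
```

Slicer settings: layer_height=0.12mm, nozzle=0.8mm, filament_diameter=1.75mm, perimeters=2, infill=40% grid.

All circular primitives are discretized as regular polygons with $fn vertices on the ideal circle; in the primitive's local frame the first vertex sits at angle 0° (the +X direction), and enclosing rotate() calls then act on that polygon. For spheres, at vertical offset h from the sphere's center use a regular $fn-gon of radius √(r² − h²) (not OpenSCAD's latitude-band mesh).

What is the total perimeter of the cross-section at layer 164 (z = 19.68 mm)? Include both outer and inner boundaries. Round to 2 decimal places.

At z = 19.68 mm: the r=12 sphere contributes a regular 12-gon of circumradius √(12²−7.68²) = 9.220 (perimeter = 2·12·9.220·sin(180°/12) = 57.27 mm); the cylinder at (-2, 6.5) is not intersected at this z (z outside [20.5, 29.5]); Combining (union): only the r=12 sphere is present, so the union is just that shape — boundary = 57.27 mm. Overall, the cross-section is a single solid region. Total boundary length (outer) = 57.27 mm.

57.27 mm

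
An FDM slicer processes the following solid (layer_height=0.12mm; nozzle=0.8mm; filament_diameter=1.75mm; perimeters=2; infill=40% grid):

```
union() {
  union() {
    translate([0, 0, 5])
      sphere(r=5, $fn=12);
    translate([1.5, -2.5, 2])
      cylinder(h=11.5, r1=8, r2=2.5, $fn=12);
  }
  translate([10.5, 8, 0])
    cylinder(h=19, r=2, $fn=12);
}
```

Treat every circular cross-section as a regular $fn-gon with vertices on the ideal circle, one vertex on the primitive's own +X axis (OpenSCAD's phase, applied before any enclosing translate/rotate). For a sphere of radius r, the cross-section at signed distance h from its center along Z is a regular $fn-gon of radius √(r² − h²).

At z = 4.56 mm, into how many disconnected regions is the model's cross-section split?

At z = 4.56 mm: the r=5 sphere slices to a regular 12-gon of circumradius 4.981 (√(r²−h²) with h=0.44 from center); the cone at (1.5, -2.5) contributes a regular 12-gon of circumradius 6.776 (interpolated between r1=8 and r2=2.5 at t=0.223); Merging all regions: the regions partially overlap (shared area 66.48 mm²), so overlapping operands fuse into one piece — 1 connected region; the cylinder at (10.5, 8): section is a regular 12-gon, circumradius r=2; Combining (union): the 2 present regions are separate (no shared area or edge), so areas and boundary lengths simply add and each stays a separate island — 2 connected regions. The result has 2 disconnected regions.

2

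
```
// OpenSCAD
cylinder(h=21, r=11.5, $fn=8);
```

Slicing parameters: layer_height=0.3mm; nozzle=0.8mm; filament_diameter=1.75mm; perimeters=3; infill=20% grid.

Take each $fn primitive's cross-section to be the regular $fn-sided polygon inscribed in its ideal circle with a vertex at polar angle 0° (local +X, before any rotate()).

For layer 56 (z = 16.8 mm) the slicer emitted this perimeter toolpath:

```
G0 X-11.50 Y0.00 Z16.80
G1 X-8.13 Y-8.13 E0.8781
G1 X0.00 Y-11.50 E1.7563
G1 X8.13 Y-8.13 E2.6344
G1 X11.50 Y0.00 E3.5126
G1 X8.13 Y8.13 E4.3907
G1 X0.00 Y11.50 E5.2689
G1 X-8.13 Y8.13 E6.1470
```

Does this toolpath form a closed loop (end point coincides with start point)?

no

Start point (G0): (-11.50, 0.00). End point (last G1): the path does not return to the start — open.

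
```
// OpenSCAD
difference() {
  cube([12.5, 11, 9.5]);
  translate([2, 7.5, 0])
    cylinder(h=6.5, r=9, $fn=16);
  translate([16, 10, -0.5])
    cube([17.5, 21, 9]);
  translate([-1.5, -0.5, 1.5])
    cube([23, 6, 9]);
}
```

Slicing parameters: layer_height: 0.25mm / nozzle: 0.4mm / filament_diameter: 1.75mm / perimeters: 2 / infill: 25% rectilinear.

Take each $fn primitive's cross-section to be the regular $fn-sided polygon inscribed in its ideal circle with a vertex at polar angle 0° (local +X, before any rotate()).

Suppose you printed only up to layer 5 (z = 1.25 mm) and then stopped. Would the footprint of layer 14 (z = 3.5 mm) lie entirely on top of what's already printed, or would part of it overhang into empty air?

Compare the two slices. At z = 1.25: the 12.5×11 cube contributes its full rectangle (area 137.50 mm²); the r=9 cylinder at (2, 7.5) gives a regular 16-gon of circumradius 9 (constant along its height) (area = (16/2)·9.000²·sin(360°/16) = 247.98 mm²); the 17.5×21 cube at (16, 10) contributes its full rectangle (area 367.50 mm²); the cube at (-1.5, -0.5) is not intersected at this z (z outside [1.5, 10.5]); After the difference (first − rest): starting from the 12.5×11 cube (137.50 mm²), the r=9 cylinder at (2, 7.5) partially overlaps it — only the 109.79 mm² overlap (of its 247.98 mm²) is removed, clipping the outline; the 17.5×21 cube at (16, 10) misses the remaining region (no effect) — area = 27.71 mm². At z = 3.5: the cube (footprint 12.5×11) is included at this height (area 137.50 mm²); the cylinder at (2, 7.5): section is a regular 16-gon, circumradius r=9 (area = (16/2)·9.000²·sin(360°/16) = 247.98 mm²); the cube at (16, 10) is present — its section is the full 17.5×21 rectangle (area 367.50 mm²); the 23×6 cube at (-1.5, -0.5) contributes its full rectangle (area 138.00 mm²); Taking the first minus the rest: starting from the 12.5×11 cube (137.50 mm²), the r=9 cylinder at (2, 7.5) partially overlaps it — only the 109.79 mm² overlap (of its 247.98 mm²) is removed, clipping the outline; the 17.5×21 cube at (16, 10) misses the remaining region (no effect); the 23×6 cube at (-1.5, -0.5) partially overlaps it — only the 17.84 mm² overlap (of its 138.00 mm²) is removed, clipping the outline — area = 9.87 mm². Checking containment: the cross-section at z = 3.5 is a subset of the cross-section at z = 1.25.

entirely on top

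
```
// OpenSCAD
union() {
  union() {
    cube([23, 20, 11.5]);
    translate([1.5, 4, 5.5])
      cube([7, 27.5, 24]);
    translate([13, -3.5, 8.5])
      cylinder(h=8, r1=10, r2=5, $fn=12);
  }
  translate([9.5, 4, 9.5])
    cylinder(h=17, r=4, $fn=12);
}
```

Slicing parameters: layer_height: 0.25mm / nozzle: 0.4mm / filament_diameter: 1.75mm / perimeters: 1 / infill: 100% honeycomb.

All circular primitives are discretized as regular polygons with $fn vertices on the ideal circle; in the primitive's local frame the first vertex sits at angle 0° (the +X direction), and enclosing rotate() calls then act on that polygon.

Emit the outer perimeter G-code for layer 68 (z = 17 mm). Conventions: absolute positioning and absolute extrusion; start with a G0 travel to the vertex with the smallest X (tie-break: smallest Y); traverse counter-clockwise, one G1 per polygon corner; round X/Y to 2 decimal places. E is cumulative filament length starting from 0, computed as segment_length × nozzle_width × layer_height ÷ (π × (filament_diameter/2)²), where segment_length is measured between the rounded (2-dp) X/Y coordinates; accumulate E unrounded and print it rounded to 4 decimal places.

G0 X1.50 Y4.00 Z17.00
G1 X5.50 Y4.00 E0.1663
G1 X6.04 Y2.00 E0.2524
G1 X7.50 Y0.54 E0.3383
G1 X9.50 Y0.00 E0.4244
G1 X11.50 Y0.54 E0.5105
G1 X12.96 Y2.00 E0.5964
G1 X13.50 Y4.00 E0.6825
G1 X12.96 Y6.00 E0.7686
G1 X11.50 Y7.46 E0.8545
G1 X9.50 Y8.00 E0.9406
G1 X8.50 Y7.73 E0.9837
G1 X8.50 Y31.50 E1.9719
G1 X1.50 Y31.50 E2.2629
G1 X1.50 Y4.00 E3.4062

At z = 17 mm: the cube does not reach this height (z outside [0, 11.5]); the 7×27.5 cube at (1.5, 4) contributes its full rectangle; the cone at (13, -3.5) is absent (z outside [8.5, 16.5]); Combining (union): only the 7×27.5 cube at (1.5, 4) is present, so the union is just that shape — 1 connected region; the cylinder at (9.5, 4): section is a regular 12-gon, circumradius r=4; Merging all regions: the regions partially overlap (shared area 8.13 mm²), so overlapping operands fuse into one piece — 1 connected region. The outline is a single polygon with 14 vertices. Extrusion per mm of travel: 0.4 × 0.25 / (π × 0.875²) = 0.041575. Accumulating E over each segment gives final E = 3.4062.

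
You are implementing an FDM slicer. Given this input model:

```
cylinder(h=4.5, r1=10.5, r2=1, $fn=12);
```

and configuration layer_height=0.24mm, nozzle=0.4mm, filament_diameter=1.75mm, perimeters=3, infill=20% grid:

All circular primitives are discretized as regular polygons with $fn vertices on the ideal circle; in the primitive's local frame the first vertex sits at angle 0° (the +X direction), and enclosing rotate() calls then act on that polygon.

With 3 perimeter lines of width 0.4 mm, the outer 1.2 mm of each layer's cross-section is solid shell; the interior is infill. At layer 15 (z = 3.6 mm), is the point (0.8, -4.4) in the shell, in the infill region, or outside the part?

outside

At z = 3.6 mm: the cone contributes a regular 12-gon of circumradius 2.900 (interpolated between r1=10.5 and r2=1 at t=0.800). Overall, the cross-section is a single solid region. The nearest boundary edge runs (-0.00, -2.90)→(1.45, -2.51); distance from the point to it = 1.66 mm. The point is not inside any of the regions above, so it lies outside the cross-section (1.66 mm from the nearest boundary).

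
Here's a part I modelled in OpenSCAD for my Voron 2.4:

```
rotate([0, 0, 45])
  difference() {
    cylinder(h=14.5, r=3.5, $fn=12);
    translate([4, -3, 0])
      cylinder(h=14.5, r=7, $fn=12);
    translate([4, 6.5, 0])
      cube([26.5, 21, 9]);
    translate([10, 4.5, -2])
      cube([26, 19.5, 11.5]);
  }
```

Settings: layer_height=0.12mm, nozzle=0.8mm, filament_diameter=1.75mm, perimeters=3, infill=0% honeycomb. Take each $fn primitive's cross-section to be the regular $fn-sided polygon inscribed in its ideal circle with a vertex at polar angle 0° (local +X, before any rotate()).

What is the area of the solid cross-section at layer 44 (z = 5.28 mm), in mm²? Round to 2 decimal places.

At z = 5.28 mm: the r=3.5 cylinder gives a regular 12-gon of circumradius 3.5 (constant along its height) (area = (12/2)·3.500²·sin(360°/12) = 36.75 mm²); the r=7 cylinder at (4, -3) gives a regular 12-gon of circumradius 7 (constant along its height) (area = (12/2)·7.000²·sin(360°/12) = 147.00 mm²); the 26.5×21 cube at (4, 6.5) contributes its full rectangle (area 556.50 mm²); the 26×19.5 cube at (10, 4.5) contributes its full rectangle (area 507.00 mm²); After the difference (first − rest): starting from the r=3.5 cylinder (36.75 mm²), the r=7 cylinder at (4, -3) partially overlaps it — only the 28.84 mm² overlap (of its 147.00 mm²) is removed, clipping the outline; the 26.5×21 cube at (4, 6.5) misses the remaining region (no effect); the 26×19.5 cube at (10, 4.5) misses the remaining region (no effect) — area = 7.91 mm²; (whole slice rotated 45° about Z — lengths, areas and connectivity unchanged). Overall, the cross-section is a single solid region. Net area = 7.91 mm².

7.91 mm²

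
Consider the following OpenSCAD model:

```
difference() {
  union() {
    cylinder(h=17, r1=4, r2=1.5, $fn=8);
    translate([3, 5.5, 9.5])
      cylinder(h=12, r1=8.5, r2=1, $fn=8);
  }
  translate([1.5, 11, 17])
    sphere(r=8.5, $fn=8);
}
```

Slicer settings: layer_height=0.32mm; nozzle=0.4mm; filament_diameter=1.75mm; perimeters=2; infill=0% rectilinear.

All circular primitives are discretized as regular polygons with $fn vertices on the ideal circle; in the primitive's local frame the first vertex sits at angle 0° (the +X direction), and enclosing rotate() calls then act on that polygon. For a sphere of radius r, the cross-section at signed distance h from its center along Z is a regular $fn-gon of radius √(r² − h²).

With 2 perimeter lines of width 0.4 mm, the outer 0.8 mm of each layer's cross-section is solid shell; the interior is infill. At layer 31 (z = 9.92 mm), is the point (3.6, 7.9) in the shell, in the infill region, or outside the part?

outside

At z = 9.92 mm: the cone: at t=0.584 of its height the radius interpolates to r₁+(r₂−r₁)t = 2.541, giving a regular 8-gon of that circumradius; the cone at (3, 5.5) contributes a regular 8-gon of circumradius 8.238 (interpolated between r1=8.5 and r2=1 at t=0.035); Combining (union): the regions partially overlap (shared area 15.45 mm²), so overlapping operands fuse into one piece — 1 connected region; the sphere at (1.5, 11): section is a regular 8-gon, circumradius = √(r²−h²) = √(8.5²−7.08²) = 4.704; After the difference (first − rest): starting from that combined region, the r=8.5 sphere at (1.5, 11) partially overlaps it — only the 46.34 mm² overlap (of its 62.57 mm²) is removed, clipping the outline — 1 connected region. Overall, the cross-section is a single solid region. The nearest boundary edge runs (1.50, 6.30)→(4.83, 7.67); distance from the point to it = 0.68 mm. The point is not inside any of the regions above, so it lies outside the cross-section (0.68 mm from the nearest boundary).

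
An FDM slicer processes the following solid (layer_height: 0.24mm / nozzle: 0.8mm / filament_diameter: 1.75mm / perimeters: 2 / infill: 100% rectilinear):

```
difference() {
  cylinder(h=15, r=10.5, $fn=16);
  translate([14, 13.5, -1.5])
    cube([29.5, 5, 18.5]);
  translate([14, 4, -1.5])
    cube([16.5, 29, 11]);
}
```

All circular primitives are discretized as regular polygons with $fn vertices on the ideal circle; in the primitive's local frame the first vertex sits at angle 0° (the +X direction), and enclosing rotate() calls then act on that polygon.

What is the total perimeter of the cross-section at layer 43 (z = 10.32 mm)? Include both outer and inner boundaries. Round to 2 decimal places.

65.55 mm

At z = 10.32 mm: the r=10.5 cylinder gives a regular 16-gon of circumradius 10.5 (constant along its height) (perimeter = 2·16·10.500·sin(180°/16) = 65.55 mm); the cube at (14, 13.5) (footprint 29.5×5) is included at this height (perimeter 69.00 mm); the cube at (14, 4) does not reach this height (z outside [-1.5, 9.5]); After the difference (first − rest): starting from the r=10.5 cylinder, the 29.5×5 cube at (14, 13.5) misses the remaining region (no effect) — boundary = 65.55 mm. Overall, the cross-section is a single solid region. Total boundary length (outer) = 65.55 mm.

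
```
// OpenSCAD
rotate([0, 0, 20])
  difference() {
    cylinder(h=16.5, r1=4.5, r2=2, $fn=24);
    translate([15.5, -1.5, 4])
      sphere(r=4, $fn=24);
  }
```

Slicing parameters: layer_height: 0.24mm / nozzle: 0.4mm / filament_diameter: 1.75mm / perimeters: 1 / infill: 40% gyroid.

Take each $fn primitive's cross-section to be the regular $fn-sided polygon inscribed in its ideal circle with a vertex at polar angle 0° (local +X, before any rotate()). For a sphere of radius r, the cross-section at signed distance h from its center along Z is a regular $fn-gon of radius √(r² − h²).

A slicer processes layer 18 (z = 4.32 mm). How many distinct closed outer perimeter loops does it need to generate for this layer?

At z = 4.32 mm: the cone contributes a regular 24-gon of circumradius 3.845 (interpolated between r1=4.5 and r2=2 at t=0.262); the r=4 sphere at (15.5, -1.5) slices to a regular 24-gon of circumradius 3.987 (√(r²−h²) with h=0.32 from center); Subtracting the remaining from the first: starting from the cone, the r=4 sphere at (15.5, -1.5) misses the remaining region (no effect) — 1 connected region; (whole slice rotated 20° about Z — lengths, areas and connectivity unchanged). The result has 1 disconnected region.

1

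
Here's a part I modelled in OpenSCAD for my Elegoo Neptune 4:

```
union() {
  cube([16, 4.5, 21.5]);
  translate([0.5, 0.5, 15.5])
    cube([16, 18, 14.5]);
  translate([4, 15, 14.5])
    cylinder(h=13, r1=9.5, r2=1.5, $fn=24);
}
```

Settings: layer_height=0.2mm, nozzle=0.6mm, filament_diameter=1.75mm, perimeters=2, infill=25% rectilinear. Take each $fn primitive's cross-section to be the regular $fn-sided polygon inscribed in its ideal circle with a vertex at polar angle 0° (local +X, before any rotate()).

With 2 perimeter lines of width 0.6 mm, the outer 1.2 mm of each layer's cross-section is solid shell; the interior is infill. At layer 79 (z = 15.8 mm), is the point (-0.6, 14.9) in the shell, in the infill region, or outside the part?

At z = 15.8 mm: the cube is present — its section is the full 16×4.5 rectangle; the cube at (0.5, 0.5) (footprint 16×18) is included at this height; the cone at (4, 15) (r1=9.5→r2=1.5) has section circumradius 8.700 here — a regular 24-gon; Combining (union): the regions partially overlap (shared area 191.87 mm²), so overlapping operands fuse into one piece — 1 connected region. Overall, the cross-section is a single solid region. The nearest boundary edge runs (-4.40, 12.75)→(-4.70, 15.00); distance from the point to it = 4.05 mm. The point is inside the cross-section and 4.05 mm from the nearest boundary — more than the 1.2 mm shell width (2 × 0.6), so it's in the infill interior.

infill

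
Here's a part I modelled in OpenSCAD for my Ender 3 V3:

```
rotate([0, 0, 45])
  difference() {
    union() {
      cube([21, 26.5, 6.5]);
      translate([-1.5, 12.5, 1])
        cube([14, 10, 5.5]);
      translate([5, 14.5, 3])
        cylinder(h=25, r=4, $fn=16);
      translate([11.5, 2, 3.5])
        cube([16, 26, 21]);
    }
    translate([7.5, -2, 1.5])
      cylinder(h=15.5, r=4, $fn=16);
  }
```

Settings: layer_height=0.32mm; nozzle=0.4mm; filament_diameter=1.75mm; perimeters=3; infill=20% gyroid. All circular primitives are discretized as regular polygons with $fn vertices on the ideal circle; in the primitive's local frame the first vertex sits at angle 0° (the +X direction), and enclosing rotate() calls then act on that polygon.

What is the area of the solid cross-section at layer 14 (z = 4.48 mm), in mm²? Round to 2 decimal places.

At z = 4.48 mm: the cube is present — its section is the full 21×26.5 rectangle (area 556.50 mm²); the cube at (-1.5, 12.5) is present — its section is the full 14×10 rectangle (area 140.00 mm²); the cylinder at (5, 14.5): section is a regular 16-gon, circumradius r=4 (area = (16/2)·4.000²·sin(360°/16) = 48.98 mm²); the 16×26 cube at (11.5, 2) contributes its full rectangle (area 416.00 mm²); Merging all regions: the regions partially overlap — summed areas 1161.48 mm² minus the doubly-counted overlap 406.73 mm² gives 754.75 mm² — area = 754.75 mm²; the cylinder at (7.5, -2): section is a regular 16-gon, circumradius r=4 (area = (16/2)·4.000²·sin(360°/16) = 48.98 mm²); Subtracting the remaining from the first: starting from that combined region (754.75 mm²), the r=4 cylinder at (7.5, -2) partially overlaps it — only the 9.39 mm² overlap (of its 48.98 mm²) is removed, clipping the outline — area = 745.36 mm²; (whole slice rotated 45° about Z — lengths, areas and connectivity unchanged). Overall, the cross-section is a single solid region. Net area = 745.36 mm².

745.36 mm²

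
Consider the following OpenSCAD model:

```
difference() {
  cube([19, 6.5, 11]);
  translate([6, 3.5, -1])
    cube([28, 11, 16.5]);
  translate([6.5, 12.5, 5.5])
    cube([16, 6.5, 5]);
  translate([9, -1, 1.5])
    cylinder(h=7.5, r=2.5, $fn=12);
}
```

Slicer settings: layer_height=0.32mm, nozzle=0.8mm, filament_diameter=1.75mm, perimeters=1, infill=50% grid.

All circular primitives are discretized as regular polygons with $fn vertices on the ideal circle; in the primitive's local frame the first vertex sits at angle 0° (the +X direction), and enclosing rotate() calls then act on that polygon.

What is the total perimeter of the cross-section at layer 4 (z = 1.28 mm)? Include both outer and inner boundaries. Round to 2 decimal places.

At z = 1.28 mm: the 19×6.5 cube contributes its full rectangle (perimeter 51.00 mm); the cube at (6, 3.5) (footprint 28×11) is included at this height (perimeter 78.00 mm); the cube at (6.5, 12.5) is absent (z outside [5.5, 10.5]); the cylinder at (9, -1) is not intersected at this z (z outside [1.5, 9]); After the difference (first − rest): starting from the 19×6.5 cube, the 28×11 cube at (6, 3.5) partially overlaps it — only the 39.00 mm² overlap (of its 308.00 mm²) is removed, clipping the outline — boundary = 51.00 mm. Overall, the cross-section is a single solid region. Total boundary length (outer) = 51.00 mm.

51.00 mm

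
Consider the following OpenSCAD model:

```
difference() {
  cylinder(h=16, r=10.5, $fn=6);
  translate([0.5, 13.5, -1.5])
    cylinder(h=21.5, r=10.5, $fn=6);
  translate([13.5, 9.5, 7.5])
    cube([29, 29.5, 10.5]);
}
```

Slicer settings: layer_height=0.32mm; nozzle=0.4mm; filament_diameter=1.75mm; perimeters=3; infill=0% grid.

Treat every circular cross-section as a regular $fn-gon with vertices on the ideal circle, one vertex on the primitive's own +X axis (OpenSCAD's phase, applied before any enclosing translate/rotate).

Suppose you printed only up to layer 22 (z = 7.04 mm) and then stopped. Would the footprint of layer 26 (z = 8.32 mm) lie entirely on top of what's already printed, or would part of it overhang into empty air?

Compare the two slices. At z = 7.04: the r=10.5 cylinder gives a regular 6-gon of circumradius 10.5 (constant along its height) (area = (6/2)·10.500²·sin(360°/6) = 286.44 mm²); the r=10.5 cylinder at (0.5, 13.5) gives a regular 6-gon of circumradius 10.5 (constant along its height) (area = (6/2)·10.500²·sin(360°/6) = 286.44 mm²); the cube at (13.5, 9.5) does not reach this height (z outside [7.5, 18]); Taking the first minus the rest: starting from the r=10.5 cylinder (286.44 mm²), the r=10.5 cylinder at (0.5, 13.5) partially overlaps it — only the 55.33 mm² overlap (of its 286.44 mm²) is removed, clipping the outline — area = 231.11 mm². At z = 8.32: the r=10.5 cylinder contributes a regular 6-gon of circumradius 10.5 (area = (6/2)·10.500²·sin(360°/6) = 286.44 mm²); the r=10.5 cylinder at (0.5, 13.5) contributes a regular 6-gon of circumradius 10.5 (area = (6/2)·10.500²·sin(360°/6) = 286.44 mm²); the cube at (13.5, 9.5) (footprint 29×29.5) is included at this height (area 855.50 mm²); Taking the first minus the rest: starting from the r=10.5 cylinder (286.44 mm²), the r=10.5 cylinder at (0.5, 13.5) partially overlaps it — only the 55.33 mm² overlap (of its 286.44 mm²) is removed, clipping the outline; the 29×29.5 cube at (13.5, 9.5) misses the remaining region (no effect) — area = 231.11 mm². Checking containment: the cross-section at z = 8.32 is a subset of the cross-section at z = 7.04.

entirely on top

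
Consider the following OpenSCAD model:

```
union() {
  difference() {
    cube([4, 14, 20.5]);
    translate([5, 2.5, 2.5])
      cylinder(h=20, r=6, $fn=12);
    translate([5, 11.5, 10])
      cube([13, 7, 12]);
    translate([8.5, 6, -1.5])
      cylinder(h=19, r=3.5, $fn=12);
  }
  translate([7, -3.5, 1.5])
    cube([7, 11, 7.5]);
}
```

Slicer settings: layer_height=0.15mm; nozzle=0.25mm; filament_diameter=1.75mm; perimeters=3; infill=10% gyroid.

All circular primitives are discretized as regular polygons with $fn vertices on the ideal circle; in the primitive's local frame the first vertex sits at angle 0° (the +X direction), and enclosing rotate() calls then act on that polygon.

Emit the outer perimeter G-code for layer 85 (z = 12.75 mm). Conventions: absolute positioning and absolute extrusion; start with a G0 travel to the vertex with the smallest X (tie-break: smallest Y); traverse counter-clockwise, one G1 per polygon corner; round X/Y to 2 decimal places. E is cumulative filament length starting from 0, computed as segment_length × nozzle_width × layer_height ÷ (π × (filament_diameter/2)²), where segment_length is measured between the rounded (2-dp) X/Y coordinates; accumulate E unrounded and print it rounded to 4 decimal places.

At z = 12.75 mm: the 4×14 cube contributes its full rectangle; the cylinder at (5, 2.5): section is a regular 12-gon, circumradius r=6; the cube at (5, 11.5) is present — its section is the full 13×7 rectangle; the r=3.5 cylinder at (8.5, 6) gives a regular 12-gon of circumradius 3.5 (constant along its height); After the difference (first − rest): starting from the 4×14 cube, the r=6 cylinder at (5, 2.5) partially overlaps it — only the 29.32 mm² overlap (of its 108.00 mm²) is removed, clipping the outline; the 13×7 cube at (5, 11.5) misses the remaining region (no effect); the r=3.5 cylinder at (8.5, 6) misses the remaining region (no effect) — 1 connected region; the cube at (7, -3.5) does not reach this height (z outside [1.5, 9]); Merging all regions: only the result so far is present, so the union is just that shape — 1 connected region. The outline is a single polygon with 5 vertices. Extrusion per mm of travel: 0.25 × 0.15 / (π × 0.875²) = 0.015591. Accumulating E over each segment gives final E = 0.3581.

G0 X0.00 Y5.70 Z12.75
G1 X2.00 Y7.70 E0.0441
G1 X4.00 Y8.23 E0.0764
G1 X4.00 Y14.00 E0.1663
G1 X0.00 Y14.00 E0.2287
G1 X0.00 Y5.70 E0.3581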